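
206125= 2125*97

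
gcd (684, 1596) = 228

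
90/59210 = 9/5921 = 0.00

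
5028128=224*22447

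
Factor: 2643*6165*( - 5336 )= - 86945290920 = -2^3 * 3^3*5^1*23^1 *29^1*137^1*881^1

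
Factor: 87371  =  41^1*2131^1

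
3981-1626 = 2355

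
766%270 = 226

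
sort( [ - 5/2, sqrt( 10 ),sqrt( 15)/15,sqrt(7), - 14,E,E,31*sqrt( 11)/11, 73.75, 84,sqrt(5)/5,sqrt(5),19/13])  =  [ - 14, - 5/2,sqrt (15) /15,sqrt( 5 ) /5,19/13,  sqrt(5),sqrt(7),E,E, sqrt( 10 ), 31*  sqrt( 11 )/11 , 73.75,84 ]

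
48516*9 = 436644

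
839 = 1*839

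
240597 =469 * 513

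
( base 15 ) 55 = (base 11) 73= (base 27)2q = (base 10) 80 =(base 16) 50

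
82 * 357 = 29274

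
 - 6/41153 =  - 6/41153 = - 0.00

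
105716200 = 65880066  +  39836134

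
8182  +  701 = 8883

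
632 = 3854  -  3222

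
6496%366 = 274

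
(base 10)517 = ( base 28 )ID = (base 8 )1005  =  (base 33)fm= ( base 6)2221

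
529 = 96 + 433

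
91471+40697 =132168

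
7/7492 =7/7492= 0.00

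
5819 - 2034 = 3785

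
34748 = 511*68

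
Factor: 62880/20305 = 2^5*3^1*31^( - 1 )  =  96/31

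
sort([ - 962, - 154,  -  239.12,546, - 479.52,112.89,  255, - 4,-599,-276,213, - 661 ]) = [  -  962, - 661, - 599, - 479.52,-276, - 239.12,-154,-4 , 112.89, 213,  255, 546] 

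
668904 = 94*7116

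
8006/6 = 4003/3  =  1334.33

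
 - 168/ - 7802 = 84/3901 = 0.02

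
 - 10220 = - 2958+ - 7262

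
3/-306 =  - 1 + 101/102 = - 0.01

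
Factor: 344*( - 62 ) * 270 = -2^5*3^3*5^1*31^1*43^1 = - 5758560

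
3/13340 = 3/13340 = 0.00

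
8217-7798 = 419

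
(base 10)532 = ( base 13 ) 31C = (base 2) 1000010100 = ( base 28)J0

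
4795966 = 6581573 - 1785607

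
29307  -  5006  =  24301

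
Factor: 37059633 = 3^3*13^1 * 19^1*5557^1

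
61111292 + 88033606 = 149144898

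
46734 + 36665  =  83399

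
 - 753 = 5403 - 6156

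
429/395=429/395 = 1.09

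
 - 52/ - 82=26/41 = 0.63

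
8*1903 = 15224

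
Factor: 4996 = 2^2 * 1249^1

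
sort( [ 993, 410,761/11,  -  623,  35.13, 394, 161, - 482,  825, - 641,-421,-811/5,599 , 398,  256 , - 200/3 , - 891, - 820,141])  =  [ - 891, - 820 , - 641, - 623, - 482, - 421, - 811/5 , - 200/3, 35.13,761/11, 141, 161, 256, 394 , 398, 410, 599, 825, 993 ] 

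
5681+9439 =15120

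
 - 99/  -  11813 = 99/11813 = 0.01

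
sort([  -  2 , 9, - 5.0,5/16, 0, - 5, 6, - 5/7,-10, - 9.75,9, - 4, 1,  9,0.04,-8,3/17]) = [-10, - 9.75, - 8, - 5.0, - 5, - 4, - 2, - 5/7,  0 , 0.04, 3/17 , 5/16, 1,6, 9 , 9 , 9]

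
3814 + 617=4431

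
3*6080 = 18240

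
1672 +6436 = 8108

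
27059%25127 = 1932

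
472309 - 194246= 278063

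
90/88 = 1+1/44 = 1.02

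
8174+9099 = 17273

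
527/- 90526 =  - 527/90526  =  - 0.01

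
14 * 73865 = 1034110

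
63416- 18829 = 44587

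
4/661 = 4/661=0.01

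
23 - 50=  - 27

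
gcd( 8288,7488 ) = 32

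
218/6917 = 218/6917 = 0.03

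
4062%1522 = 1018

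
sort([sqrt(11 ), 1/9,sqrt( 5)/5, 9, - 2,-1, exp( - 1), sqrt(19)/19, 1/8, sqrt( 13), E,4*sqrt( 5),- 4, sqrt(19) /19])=[  -  4, - 2,- 1 , 1/9, 1/8, sqrt ( 19) /19, sqrt( 19) /19,exp(- 1),sqrt( 5 ) /5, E,sqrt ( 11), sqrt( 13), 4 * sqrt( 5 ), 9 ] 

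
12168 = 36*338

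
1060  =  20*53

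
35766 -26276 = 9490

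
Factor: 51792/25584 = 83/41 = 41^( -1)*83^1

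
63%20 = 3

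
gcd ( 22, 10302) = 2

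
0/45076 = 0 = 0.00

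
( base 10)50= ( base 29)1L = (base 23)24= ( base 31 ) 1j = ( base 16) 32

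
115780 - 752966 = -637186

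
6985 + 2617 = 9602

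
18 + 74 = 92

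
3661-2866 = 795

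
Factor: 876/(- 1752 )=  - 1/2 = - 2^( -1) 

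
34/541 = 34/541  =  0.06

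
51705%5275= 4230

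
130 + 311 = 441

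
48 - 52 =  - 4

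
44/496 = 11/124=0.09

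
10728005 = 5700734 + 5027271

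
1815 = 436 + 1379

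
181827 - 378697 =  - 196870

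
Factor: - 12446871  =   - 3^1 * 4148957^1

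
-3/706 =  - 3/706= -0.00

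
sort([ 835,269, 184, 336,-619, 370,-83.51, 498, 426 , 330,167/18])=[-619, - 83.51, 167/18, 184, 269,330,336, 370,  426, 498, 835] 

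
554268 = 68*8151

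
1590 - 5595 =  - 4005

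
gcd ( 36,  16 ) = 4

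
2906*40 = 116240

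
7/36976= 7/36976  =  0.00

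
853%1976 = 853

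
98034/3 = 32678 = 32678.00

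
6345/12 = 528 + 3/4 = 528.75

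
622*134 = 83348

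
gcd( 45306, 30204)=15102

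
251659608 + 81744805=333404413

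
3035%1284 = 467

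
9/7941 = 3/2647 = 0.00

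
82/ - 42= - 2 +1/21 =-1.95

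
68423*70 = 4789610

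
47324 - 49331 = - 2007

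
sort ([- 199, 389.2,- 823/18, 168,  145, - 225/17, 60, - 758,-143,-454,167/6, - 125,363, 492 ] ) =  [ - 758, - 454, - 199, - 143,-125,-823/18, - 225/17  ,  167/6,  60, 145,168,363,389.2, 492] 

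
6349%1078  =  959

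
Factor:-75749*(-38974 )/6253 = 2^1 * 13^(-1)*37^ (-1 )*211^1*359^1*1499^1 = 227095502/481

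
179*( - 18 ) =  - 3222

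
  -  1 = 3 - 4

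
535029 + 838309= 1373338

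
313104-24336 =288768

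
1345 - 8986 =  - 7641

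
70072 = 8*8759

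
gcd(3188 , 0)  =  3188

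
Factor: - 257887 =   -  7^2*19^1*277^1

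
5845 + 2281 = 8126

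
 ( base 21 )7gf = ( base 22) 726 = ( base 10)3438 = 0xd6e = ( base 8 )6556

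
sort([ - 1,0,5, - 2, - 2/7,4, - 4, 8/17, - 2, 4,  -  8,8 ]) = [ - 8, - 4 , - 2, - 2, - 1, - 2/7, 0, 8/17, 4 , 4,5,8 ] 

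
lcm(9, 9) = 9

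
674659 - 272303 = 402356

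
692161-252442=439719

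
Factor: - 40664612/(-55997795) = 2^2*5^( - 1 )*7^( - 1 )*17^2*29^1 * 1213^1*1599937^( - 1) 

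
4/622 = 2/311 = 0.01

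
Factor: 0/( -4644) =0^1 = 0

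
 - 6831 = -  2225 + -4606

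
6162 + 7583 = 13745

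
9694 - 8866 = 828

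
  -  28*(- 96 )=2688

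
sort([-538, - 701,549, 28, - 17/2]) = [ - 701, - 538, - 17/2,28, 549]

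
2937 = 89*33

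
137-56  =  81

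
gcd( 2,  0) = 2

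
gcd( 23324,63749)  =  49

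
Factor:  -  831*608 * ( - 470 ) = 237466560 = 2^6 * 3^1*5^1 * 19^1*47^1*277^1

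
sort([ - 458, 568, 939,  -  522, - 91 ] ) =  [  -  522, -458, - 91 , 568, 939 ] 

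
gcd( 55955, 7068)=589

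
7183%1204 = 1163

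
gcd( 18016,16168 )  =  8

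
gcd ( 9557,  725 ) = 1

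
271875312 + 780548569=1052423881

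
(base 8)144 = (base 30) 3A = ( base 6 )244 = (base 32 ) 34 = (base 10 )100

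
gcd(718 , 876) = 2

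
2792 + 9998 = 12790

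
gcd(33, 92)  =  1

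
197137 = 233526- 36389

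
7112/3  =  7112/3 =2370.67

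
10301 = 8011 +2290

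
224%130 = 94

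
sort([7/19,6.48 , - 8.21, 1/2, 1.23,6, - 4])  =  [ - 8.21, - 4, 7/19, 1/2, 1.23,6, 6.48]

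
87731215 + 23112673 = 110843888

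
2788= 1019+1769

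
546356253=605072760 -58716507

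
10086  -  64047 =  - 53961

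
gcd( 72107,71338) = 1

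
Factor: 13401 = 3^2*1489^1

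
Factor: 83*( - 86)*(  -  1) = 2^1*43^1*83^1  =  7138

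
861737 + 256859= 1118596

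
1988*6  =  11928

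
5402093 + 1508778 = 6910871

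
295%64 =39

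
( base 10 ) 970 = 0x3ca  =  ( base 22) 202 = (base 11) 802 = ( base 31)109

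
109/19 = 109/19 =5.74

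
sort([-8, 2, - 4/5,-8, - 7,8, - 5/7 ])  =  [ - 8,  -  8, - 7, - 4/5 ,- 5/7,2, 8 ]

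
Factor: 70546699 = 3631^1 * 19429^1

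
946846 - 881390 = 65456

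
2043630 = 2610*783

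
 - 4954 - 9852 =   -  14806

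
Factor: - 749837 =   -  11^2*6197^1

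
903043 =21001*43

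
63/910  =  9/130= 0.07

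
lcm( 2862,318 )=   2862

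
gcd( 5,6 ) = 1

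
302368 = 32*9449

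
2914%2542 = 372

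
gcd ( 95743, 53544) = 1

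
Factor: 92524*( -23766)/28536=-17^1*29^( - 1 ) *41^ ( - 1) * 233^1*23131^1 = - 91621891/1189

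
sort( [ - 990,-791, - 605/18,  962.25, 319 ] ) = [-990, -791,-605/18,319,  962.25 ] 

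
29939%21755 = 8184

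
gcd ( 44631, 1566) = 783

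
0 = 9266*0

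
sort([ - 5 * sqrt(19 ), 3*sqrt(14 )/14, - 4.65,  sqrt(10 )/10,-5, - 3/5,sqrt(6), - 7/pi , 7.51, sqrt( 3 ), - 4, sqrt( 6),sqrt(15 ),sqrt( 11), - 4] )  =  [ - 5*sqrt( 19 ), - 5, - 4.65,-4, - 4, - 7/pi,  -  3/5,sqrt(10)/10, 3 * sqrt(14) /14, sqrt(3 ), sqrt( 6)  ,  sqrt( 6 ), sqrt( 11),sqrt(15 ),  7.51]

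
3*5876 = 17628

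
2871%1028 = 815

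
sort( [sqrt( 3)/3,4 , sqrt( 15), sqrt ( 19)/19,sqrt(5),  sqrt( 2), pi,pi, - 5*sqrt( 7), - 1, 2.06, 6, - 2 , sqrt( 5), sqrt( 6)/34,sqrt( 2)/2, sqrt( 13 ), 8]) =[ - 5*sqrt(7), - 2, - 1, sqrt(6)/34, sqrt( 19)/19, sqrt( 3 )/3,  sqrt( 2)/2, sqrt(2 ), 2.06,  sqrt (5 ), sqrt( 5), pi,pi,sqrt (13),sqrt( 15),4, 6,8] 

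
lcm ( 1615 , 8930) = 151810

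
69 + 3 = 72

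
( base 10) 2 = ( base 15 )2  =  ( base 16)2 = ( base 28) 2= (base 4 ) 2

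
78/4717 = 78/4717 = 0.02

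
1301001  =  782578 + 518423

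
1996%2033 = 1996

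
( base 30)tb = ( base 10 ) 881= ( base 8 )1561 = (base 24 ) 1CH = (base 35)P6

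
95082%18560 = 2282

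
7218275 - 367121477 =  - 359903202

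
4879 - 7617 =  - 2738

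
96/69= 1 + 9/23 = 1.39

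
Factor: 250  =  2^1*5^3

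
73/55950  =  73/55950 = 0.00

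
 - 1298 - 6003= - 7301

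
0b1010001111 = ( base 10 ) 655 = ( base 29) MH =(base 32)kf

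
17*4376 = 74392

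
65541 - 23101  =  42440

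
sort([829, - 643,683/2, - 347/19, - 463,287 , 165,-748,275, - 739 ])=[-748, - 739, - 643, - 463, - 347/19, 165,275,287,683/2,829] 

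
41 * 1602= 65682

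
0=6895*0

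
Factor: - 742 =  - 2^1 * 7^1 * 53^1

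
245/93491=245/93491=0.00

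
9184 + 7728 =16912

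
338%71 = 54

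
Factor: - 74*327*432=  - 10453536 =- 2^5*3^4*37^1*109^1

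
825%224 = 153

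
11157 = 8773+2384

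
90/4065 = 6/271=0.02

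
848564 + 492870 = 1341434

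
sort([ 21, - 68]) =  [ - 68,21]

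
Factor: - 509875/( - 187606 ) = 2^ ( - 1)*5^3 * 19^( - 1)  *  4079^1*4937^(-1 )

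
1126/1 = 1126 =1126.00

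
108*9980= 1077840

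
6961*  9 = 62649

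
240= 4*60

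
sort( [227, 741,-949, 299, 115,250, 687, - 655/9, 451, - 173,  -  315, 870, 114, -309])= [-949, - 315, - 309,  -  173, - 655/9,114,115,227, 250, 299, 451,687,741,870] 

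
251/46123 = 251/46123 = 0.01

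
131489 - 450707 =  - 319218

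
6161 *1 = 6161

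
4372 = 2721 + 1651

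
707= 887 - 180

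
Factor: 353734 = 2^1*137^1*1291^1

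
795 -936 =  - 141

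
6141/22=279 + 3/22 = 279.14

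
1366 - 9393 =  - 8027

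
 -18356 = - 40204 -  - 21848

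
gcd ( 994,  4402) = 142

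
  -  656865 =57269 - 714134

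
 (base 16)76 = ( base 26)4e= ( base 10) 118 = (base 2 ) 1110110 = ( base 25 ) 4i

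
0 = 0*317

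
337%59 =42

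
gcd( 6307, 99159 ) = 1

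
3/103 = 3/103 = 0.03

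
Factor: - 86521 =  - 31^1*2791^1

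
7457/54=138  +  5/54 = 138.09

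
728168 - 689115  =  39053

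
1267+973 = 2240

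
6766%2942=882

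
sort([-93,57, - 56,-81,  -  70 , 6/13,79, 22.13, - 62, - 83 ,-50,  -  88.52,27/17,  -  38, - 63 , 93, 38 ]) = [ - 93, - 88.52, -83, - 81, -70,-63,-62,-56,- 50,-38,6/13,27/17, 22.13, 38, 57,79, 93]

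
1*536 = 536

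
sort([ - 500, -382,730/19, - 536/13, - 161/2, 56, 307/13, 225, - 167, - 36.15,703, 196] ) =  [ - 500,-382, - 167, - 161/2, - 536/13, - 36.15, 307/13 , 730/19 , 56,  196,  225,703] 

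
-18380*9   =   - 165420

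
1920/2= 960 = 960.00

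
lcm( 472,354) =1416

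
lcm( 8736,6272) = 244608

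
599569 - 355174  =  244395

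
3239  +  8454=11693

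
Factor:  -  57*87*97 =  - 481023 =-3^2*19^1*29^1*97^1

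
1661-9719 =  - 8058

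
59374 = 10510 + 48864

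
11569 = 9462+2107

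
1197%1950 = 1197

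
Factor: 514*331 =170134 = 2^1*257^1 *331^1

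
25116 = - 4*( - 6279)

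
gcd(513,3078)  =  513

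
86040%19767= 6972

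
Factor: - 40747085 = -5^1*61^1*133597^1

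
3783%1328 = 1127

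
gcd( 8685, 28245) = 15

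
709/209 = 3 + 82/209   =  3.39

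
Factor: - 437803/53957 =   -  79^ (-1)*641^1 = -641/79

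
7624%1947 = 1783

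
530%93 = 65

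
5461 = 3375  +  2086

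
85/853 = 85/853 = 0.10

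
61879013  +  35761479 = 97640492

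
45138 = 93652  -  48514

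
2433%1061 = 311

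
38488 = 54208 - 15720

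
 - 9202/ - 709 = 9202/709= 12.98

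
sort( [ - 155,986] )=[ - 155,  986]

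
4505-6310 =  - 1805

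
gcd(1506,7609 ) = 1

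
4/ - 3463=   -  4/3463 = - 0.00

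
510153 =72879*7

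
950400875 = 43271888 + 907128987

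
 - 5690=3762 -9452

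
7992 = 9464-1472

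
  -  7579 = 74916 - 82495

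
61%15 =1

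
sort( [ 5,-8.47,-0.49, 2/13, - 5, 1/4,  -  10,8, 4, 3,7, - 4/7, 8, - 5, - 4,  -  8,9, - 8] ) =[ - 10, - 8.47 , - 8, - 8, - 5,  -  5, - 4,-4/7, - 0.49,2/13,1/4,3, 4, 5 , 7, 8,8,9 ] 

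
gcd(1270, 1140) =10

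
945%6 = 3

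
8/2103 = 8/2103 = 0.00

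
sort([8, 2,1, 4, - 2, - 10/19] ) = [-2, - 10/19,1, 2,  4,8]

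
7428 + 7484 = 14912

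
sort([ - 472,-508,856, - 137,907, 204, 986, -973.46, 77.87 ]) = [ - 973.46,- 508, - 472,  -  137, 77.87, 204, 856, 907, 986] 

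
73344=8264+65080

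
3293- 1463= 1830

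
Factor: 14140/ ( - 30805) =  - 28/61  =  - 2^2*7^1*61^(-1) 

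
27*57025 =1539675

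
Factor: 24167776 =2^5*47^1*16069^1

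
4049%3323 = 726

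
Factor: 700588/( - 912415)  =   - 2^2 * 5^( - 1 )*191^1 * 199^( - 1 ) = - 764/995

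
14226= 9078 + 5148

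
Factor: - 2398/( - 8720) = 11/40 =2^( - 3 )*5^ ( - 1 )*11^1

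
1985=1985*1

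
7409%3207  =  995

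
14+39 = 53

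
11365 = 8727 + 2638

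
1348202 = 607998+740204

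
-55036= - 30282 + -24754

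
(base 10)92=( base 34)2o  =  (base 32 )2S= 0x5c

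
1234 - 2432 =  - 1198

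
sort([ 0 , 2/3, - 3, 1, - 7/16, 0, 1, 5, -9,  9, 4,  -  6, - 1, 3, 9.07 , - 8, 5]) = [ - 9, - 8, -6,- 3,  -  1, - 7/16, 0, 0,2/3, 1, 1,3, 4,5, 5,9 , 9.07]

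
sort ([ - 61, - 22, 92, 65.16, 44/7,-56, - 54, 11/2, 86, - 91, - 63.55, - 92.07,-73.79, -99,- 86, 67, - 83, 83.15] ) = [ - 99, - 92.07, - 91, - 86,- 83, - 73.79,-63.55,  -  61, - 56, - 54, - 22, 11/2,44/7,65.16,67,  83.15, 86, 92 ] 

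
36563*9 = 329067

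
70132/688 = 101 + 161/172 = 101.94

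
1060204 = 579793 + 480411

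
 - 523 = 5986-6509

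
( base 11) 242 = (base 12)200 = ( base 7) 561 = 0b100100000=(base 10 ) 288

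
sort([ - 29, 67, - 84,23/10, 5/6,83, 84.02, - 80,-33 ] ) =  [ - 84,-80,-33 , - 29  ,  5/6, 23/10,67, 83 , 84.02] 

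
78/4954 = 39/2477 = 0.02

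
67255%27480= 12295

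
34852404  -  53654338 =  - 18801934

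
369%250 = 119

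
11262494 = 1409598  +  9852896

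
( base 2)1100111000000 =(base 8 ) 14700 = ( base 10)6592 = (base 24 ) BAG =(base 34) 5NU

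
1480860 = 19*77940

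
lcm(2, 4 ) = 4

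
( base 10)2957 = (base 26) 49j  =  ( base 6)21405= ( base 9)4045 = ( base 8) 5615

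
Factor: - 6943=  - 53^1 * 131^1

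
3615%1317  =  981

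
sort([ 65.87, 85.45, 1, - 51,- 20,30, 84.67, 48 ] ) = [-51, - 20,1, 30, 48,65.87,84.67,85.45 ]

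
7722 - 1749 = 5973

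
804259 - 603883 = 200376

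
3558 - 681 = 2877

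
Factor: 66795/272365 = 219/893 = 3^1* 19^( - 1)*47^( - 1)*73^1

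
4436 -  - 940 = 5376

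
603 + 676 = 1279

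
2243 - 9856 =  -7613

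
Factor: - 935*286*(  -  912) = 2^5 * 3^1*5^1*11^2 * 13^1*17^1* 19^1 = 243877920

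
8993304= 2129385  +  6863919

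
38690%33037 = 5653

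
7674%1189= 540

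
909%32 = 13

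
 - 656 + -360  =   - 1016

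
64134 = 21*3054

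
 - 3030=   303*( - 10 )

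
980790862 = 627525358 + 353265504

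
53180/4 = 13295 = 13295.00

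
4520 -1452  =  3068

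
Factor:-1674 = -2^1 * 3^3*31^1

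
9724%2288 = 572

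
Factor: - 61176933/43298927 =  - 3^2*7^( - 1 )*419^1*16223^1*6185561^ ( - 1)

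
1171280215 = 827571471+343708744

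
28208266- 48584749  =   - 20376483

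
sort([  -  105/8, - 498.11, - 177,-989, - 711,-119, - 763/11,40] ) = [  -  989 ,-711, - 498.11, - 177,-119, - 763/11, - 105/8,  40] 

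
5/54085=1/10817 =0.00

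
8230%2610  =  400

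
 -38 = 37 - 75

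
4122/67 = 61 +35/67 = 61.52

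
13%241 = 13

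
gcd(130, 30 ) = 10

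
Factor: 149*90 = 13410= 2^1*3^2*5^1 * 149^1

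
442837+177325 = 620162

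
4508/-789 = - 4508/789 = -5.71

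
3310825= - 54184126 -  - 57494951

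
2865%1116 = 633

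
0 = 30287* 0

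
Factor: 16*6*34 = 3264 = 2^6*3^1*17^1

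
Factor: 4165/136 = 245/8 = 2^( - 3 )*5^1*7^2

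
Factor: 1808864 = 2^5*56527^1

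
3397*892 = 3030124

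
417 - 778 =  - 361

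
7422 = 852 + 6570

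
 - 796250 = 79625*( - 10) 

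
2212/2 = 1106= 1106.00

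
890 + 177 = 1067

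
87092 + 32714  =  119806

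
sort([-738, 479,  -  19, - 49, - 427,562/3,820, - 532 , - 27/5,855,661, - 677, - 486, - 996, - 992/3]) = [-996, - 738, - 677, - 532, - 486, -427, - 992/3 ,-49 , - 19 , - 27/5, 562/3,479, 661 , 820, 855 ]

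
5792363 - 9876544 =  - 4084181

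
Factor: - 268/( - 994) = 2^1 * 7^( - 1 )*67^1*71^(-1 ) = 134/497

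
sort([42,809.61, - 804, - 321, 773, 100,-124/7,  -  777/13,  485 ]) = [-804, - 321,  -  777/13, - 124/7, 42 , 100, 485,773, 809.61 ]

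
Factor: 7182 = 2^1  *3^3*7^1*19^1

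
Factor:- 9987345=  - 3^2*5^1*221941^1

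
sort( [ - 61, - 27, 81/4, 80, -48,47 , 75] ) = [ - 61, - 48,- 27, 81/4, 47,75,80 ] 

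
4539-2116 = 2423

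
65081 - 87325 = -22244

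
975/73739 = 975/73739 = 0.01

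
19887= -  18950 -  - 38837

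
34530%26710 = 7820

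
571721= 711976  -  140255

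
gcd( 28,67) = 1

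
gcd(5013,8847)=9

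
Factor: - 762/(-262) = 3^1*127^1*131^( - 1 ) = 381/131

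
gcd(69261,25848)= 3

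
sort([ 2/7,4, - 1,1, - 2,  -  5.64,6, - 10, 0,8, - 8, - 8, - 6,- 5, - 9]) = [- 10, - 9, - 8, - 8, - 6, - 5.64, - 5 , - 2,-1,  0,2/7 , 1,4,6,  8 ] 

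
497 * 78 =38766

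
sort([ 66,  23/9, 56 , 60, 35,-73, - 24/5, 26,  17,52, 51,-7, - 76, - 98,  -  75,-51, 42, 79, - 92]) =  [-98, - 92, - 76,-75, - 73 ,  -  51,-7, - 24/5, 23/9,17,26, 35 , 42, 51, 52,56 , 60, 66, 79]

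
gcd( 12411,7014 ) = 21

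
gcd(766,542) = 2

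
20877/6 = 3479 + 1/2 = 3479.50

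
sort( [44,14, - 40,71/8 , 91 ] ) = [ - 40, 71/8, 14, 44,  91] 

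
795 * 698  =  554910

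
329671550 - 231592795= 98078755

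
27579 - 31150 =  -3571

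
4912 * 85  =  417520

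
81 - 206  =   - 125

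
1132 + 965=2097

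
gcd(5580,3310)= 10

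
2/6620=1/3310  =  0.00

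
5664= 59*96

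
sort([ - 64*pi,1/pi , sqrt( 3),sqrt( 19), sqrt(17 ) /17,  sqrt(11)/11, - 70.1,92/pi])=[ - 64*pi, - 70.1, sqrt ( 17 )/17,sqrt( 11)/11 , 1/pi,sqrt( 3),sqrt( 19), 92/pi] 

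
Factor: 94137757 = 7^1*47^1*101^1* 2833^1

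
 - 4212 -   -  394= - 3818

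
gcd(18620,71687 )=931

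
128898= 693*186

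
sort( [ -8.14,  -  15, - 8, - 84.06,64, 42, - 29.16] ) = [ - 84.06, - 29.16, - 15, - 8.14,-8, 42 , 64]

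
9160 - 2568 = 6592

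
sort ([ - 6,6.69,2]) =[ - 6, 2,6.69]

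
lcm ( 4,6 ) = 12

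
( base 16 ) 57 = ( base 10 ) 87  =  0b1010111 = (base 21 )43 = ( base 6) 223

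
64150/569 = 112 + 422/569 = 112.74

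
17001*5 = 85005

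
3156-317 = 2839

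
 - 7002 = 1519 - 8521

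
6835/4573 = 6835/4573 = 1.49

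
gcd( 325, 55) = 5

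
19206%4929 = 4419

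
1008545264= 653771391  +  354773873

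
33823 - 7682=26141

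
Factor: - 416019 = - 3^1*101^1*1373^1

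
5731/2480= 2+771/2480 = 2.31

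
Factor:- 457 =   -  457^1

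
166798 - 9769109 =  - 9602311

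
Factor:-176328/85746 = - 2^2*3^1*79^1*461^ ( - 1 ) = - 948/461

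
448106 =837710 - 389604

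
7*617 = 4319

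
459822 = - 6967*(-66) 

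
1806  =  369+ 1437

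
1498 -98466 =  - 96968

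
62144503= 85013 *731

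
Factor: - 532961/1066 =  -  2^ ( - 1 )*11^1*41^( -1)*3727^1 = - 40997/82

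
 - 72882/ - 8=9110 + 1/4 = 9110.25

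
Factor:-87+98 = 11^1  =  11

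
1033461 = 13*79497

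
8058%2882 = 2294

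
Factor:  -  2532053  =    -  229^1*11057^1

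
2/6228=1/3114 =0.00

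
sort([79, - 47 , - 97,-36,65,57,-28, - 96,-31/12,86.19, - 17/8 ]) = [ - 97, - 96, - 47 , -36,-28, - 31/12, - 17/8, 57 , 65,79,86.19 ]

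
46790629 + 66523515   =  113314144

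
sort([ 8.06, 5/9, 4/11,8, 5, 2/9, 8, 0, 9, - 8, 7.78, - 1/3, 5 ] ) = [ - 8, - 1/3, 0,2/9, 4/11, 5/9, 5, 5, 7.78,8,8, 8.06,9]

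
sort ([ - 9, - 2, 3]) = [  -  9, - 2, 3]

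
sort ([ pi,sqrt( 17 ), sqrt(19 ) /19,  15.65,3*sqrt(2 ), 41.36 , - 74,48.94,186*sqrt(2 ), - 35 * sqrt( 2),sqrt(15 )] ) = [  -  74, - 35*sqrt(2 ),sqrt(19)/19,pi, sqrt( 15),sqrt( 17),3*sqrt(2), 15.65, 41.36, 48.94,186*sqrt(2)]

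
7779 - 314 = 7465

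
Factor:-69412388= - 2^2*61^1*284477^1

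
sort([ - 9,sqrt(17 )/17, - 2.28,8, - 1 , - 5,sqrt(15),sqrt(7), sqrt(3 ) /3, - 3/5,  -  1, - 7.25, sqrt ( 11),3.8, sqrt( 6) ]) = [ - 9,  -  7.25, - 5, - 2.28, - 1, - 1, - 3/5, sqrt( 17 ) /17,sqrt(3)/3,sqrt (6),sqrt(7), sqrt(11), 3.8, sqrt(15),8]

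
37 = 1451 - 1414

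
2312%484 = 376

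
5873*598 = 3512054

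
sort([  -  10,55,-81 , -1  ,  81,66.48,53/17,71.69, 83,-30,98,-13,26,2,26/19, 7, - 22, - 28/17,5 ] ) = [ - 81, - 30, - 22, - 13, -10, - 28/17, - 1, 26/19, 2,53/17, 5,7 , 26, 55,66.48 , 71.69,81,83, 98]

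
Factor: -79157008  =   - 2^4*7^1*29^1 * 24371^1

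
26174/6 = 4362 + 1/3 = 4362.33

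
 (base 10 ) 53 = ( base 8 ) 65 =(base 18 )2h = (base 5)203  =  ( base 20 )2d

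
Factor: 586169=19^1*30851^1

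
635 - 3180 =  -2545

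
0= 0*14870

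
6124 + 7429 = 13553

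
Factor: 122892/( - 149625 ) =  - 2^2 * 3^(-1 )*5^( - 3 ) *7^1*11^1 = - 308/375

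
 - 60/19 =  - 4 + 16/19 = - 3.16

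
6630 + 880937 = 887567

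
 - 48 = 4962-5010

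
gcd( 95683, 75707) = 1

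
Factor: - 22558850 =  - 2^1 * 5^2*451177^1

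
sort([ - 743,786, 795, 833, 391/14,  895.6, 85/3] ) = [-743, 391/14,85/3,786, 795, 833, 895.6 ]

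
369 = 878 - 509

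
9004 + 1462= 10466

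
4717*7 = 33019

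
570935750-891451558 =-320515808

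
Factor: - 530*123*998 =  - 65059620 = - 2^2 * 3^1*5^1 * 41^1*53^1*499^1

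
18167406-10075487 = 8091919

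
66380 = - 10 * ( - 6638) 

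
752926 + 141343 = 894269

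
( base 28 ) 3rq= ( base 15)dde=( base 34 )2O6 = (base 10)3134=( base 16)c3e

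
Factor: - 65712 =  - 2^4 * 3^1 *37^2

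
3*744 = 2232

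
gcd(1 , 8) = 1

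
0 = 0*59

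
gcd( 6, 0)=6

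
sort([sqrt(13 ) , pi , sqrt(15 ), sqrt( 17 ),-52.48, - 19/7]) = [-52.48, - 19/7 , pi, sqrt( 13), sqrt( 15),sqrt (17) ] 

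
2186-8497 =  - 6311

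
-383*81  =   - 31023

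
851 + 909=1760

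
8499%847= 29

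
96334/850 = 113 + 142/425 = 113.33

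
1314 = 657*2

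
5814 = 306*19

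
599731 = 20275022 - 19675291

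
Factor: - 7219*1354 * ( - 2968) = 29010793168 =2^4*7^1*53^1*677^1*7219^1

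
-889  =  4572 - 5461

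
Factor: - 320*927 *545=  -  161668800= -2^6*3^2*5^2*103^1 * 109^1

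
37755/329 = 114 + 249/329 = 114.76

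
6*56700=340200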